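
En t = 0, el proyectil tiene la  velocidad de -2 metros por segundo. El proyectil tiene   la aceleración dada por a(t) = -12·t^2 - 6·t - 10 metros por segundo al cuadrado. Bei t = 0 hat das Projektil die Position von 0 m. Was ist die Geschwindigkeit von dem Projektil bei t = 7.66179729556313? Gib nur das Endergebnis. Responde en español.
La velocidad en t = 7.66179729556313 es v = -2053.81355604682.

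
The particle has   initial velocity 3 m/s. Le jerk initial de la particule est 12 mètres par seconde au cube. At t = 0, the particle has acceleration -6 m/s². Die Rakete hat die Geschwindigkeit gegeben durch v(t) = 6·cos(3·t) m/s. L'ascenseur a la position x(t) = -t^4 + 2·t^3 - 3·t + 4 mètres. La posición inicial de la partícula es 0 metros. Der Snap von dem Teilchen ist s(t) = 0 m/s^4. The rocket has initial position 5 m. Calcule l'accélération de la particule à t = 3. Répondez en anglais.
To solve this, we need to take 2 integrals of our snap equation s(t) = 0. The antiderivative of snap, with j(0) = 12, gives jerk: j(t) = 12. The integral of jerk, with a(0) = -6, gives acceleration: a(t) = 12·t - 6. We have acceleration a(t) = 12·t - 6. Substituting t = 3: a(3) = 30.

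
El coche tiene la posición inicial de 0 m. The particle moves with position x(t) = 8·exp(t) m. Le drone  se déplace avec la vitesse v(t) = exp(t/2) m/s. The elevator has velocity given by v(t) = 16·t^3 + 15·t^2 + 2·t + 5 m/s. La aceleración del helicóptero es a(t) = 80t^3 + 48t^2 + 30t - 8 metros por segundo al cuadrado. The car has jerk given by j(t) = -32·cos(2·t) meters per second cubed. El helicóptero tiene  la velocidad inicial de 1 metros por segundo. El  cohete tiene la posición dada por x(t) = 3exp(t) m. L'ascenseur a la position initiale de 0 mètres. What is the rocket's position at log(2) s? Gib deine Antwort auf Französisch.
De l'équation de la position x(t) = 3·exp(t), nous substituons t = log(2) pour obtenir x = 6.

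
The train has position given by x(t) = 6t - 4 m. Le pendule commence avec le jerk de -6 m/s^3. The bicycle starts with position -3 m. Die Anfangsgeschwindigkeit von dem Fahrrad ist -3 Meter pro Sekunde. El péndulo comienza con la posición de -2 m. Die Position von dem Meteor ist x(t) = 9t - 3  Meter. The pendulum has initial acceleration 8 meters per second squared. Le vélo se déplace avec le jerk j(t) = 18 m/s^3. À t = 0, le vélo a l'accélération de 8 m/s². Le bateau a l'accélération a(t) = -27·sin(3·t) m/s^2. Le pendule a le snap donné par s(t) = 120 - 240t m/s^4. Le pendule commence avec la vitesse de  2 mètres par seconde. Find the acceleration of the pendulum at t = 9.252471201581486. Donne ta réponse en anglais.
To find the answer, we compute 2 integrals of s(t) = 120 - 240·t. Integrating snap and using the initial condition j(0) = -6, we get j(t) = -120·t^2 + 120·t - 6. Integrating jerk and using the initial condition a(0) = 8, we get a(t) = -40·t^3 + 60·t^2 - 6·t + 8. From the given acceleration equation a(t) = -40·t^3 + 60·t^2 - 6·t + 8, we substitute t = 9.252471201581486 to get a = -26594.5262684747.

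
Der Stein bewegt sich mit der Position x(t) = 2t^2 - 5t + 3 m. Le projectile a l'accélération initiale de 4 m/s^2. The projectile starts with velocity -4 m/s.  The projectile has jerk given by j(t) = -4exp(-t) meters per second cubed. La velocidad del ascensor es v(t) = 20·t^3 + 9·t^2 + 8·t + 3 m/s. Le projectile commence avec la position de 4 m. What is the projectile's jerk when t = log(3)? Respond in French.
Nous avons le jerk j(t) = -4·exp(-t). En substituant t = log(3): j(log(3)) = -4/3.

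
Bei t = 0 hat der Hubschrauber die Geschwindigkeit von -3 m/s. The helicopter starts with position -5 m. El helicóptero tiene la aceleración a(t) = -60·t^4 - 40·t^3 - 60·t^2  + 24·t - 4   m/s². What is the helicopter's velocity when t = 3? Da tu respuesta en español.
Para resolver esto, necesitamos tomar 1 antiderivada de nuestra ecuación de la aceleración a(t) = -60·t^4 - 40·t^3 - 60·t^2 + 24·t - 4. La integral de la aceleración es la velocidad. Usando v(0) = -3, obtenemos v(t) = -12·t^5 - 10·t^4 - 20·t^3 + 12·t^2 - 4·t - 3. Usando v(t) = -12·t^5 - 10·t^4 - 20·t^3 + 12·t^2 - 4·t - 3 y sustituyendo t = 3, encontramos v = -4173.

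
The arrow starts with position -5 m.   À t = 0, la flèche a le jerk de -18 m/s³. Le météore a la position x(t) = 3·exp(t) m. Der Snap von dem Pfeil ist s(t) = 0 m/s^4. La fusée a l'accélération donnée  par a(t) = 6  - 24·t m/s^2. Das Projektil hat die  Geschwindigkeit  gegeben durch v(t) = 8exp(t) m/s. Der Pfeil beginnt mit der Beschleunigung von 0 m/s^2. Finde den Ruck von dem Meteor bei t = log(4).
Um dies zu lösen, müssen wir 3 Ableitungen unserer Gleichung für die Position x(t) = 3·exp(t) nehmen. Die Ableitung von der Position ergibt die Geschwindigkeit: v(t) = 3·exp(t). Die Ableitung von der Geschwindigkeit ergibt die Beschleunigung: a(t) = 3·exp(t). Durch Ableiten von der Beschleunigung erhalten wir den Ruck: j(t) = 3·exp(t). Aus der Gleichung für den Ruck j(t) = 3·exp(t), setzen wir t = log(4) ein und erhalten j = 12.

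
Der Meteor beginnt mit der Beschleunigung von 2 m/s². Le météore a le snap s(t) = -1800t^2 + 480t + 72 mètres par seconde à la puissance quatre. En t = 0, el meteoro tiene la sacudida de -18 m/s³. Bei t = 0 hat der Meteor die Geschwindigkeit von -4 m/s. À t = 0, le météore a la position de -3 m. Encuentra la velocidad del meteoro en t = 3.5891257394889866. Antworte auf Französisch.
En partant du snap s(t) = -1800·t^2 + 480·t + 72, nous prenons 3 primitives. L'intégrale du snap est le jerk. En utilisant j(0) = -18, nous obtenons j(t) = -600·t^3 + 240·t^2 + 72·t - 18. La primitive du jerk, avec a(0) = 2, donne l'accélération: a(t) = -150·t^4 + 80·t^3 + 36·t^2 - 18·t + 2. La primitive de l'accélération est la vitesse. En utilisant v(0) = -4, nous obtenons v(t) = -30·t^5 + 20·t^4 + 12·t^3 - 9·t^2 + 2·t - 4. En utilisant v(t) = -30·t^5 + 20·t^4 + 12·t^3 - 9·t^2 + 2·t - 4 et en substituant t = 3.5891257394889866, nous trouvons v = -14106.6509683042.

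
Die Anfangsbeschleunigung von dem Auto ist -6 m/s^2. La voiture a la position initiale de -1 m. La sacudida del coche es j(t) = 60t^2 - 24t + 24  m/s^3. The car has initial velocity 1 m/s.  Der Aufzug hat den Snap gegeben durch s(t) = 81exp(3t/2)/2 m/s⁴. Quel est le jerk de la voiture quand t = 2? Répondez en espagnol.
De la ecuación de la sacudida j(t) = 60·t^2 - 24·t + 24, sustituimos t = 2 para obtener j = 216.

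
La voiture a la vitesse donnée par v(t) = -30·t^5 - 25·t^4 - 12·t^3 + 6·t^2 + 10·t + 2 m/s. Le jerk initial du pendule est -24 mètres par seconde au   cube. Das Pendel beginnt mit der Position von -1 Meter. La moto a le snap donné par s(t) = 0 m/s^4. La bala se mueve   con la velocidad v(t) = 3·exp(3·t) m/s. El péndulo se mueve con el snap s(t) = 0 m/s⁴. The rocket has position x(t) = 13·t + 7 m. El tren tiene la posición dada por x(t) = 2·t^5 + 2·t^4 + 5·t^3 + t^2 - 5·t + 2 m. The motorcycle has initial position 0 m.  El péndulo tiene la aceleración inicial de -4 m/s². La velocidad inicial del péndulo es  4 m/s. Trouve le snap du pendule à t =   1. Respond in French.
De l'équation du snap s(t) = 0, nous substituons t = 1 pour obtenir s = 0.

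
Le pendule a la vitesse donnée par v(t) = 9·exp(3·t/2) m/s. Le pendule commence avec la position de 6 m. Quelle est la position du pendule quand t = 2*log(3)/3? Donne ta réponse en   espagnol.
Necesitamos integrar nuestra ecuación de la velocidad v(t) = 9·exp(3·t/2) 1 vez. La antiderivada de la velocidad es la posición. Usando x(0) = 6, obtenemos x(t) = 6·exp(3·t/2). De la ecuación de la posición x(t) = 6·exp(3·t/2), sustituimos t = 2*log(3)/3 para obtener x = 18.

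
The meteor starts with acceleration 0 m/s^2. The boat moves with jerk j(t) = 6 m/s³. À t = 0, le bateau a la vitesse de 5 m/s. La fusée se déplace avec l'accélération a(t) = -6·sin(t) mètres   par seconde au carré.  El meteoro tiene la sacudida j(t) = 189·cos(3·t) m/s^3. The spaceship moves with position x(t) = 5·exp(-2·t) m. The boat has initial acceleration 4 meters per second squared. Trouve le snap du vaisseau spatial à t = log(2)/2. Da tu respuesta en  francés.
En partant de la position x(t) = 5·exp(-2·t), nous prenons 4 dérivées. En dérivant la position, nous obtenons la vitesse: v(t) = -10·exp(-2·t). En prenant d/dt de v(t), nous trouvons a(t) = 20·exp(-2·t). En dérivant l'accélération, nous obtenons le jerk: j(t) = -40·exp(-2·t). La dérivée du jerk donne le snap: s(t) = 80·exp(-2·t). En utilisant s(t) = 80·exp(-2·t) et en substituant t = log(2)/2, nous trouvons s = 40.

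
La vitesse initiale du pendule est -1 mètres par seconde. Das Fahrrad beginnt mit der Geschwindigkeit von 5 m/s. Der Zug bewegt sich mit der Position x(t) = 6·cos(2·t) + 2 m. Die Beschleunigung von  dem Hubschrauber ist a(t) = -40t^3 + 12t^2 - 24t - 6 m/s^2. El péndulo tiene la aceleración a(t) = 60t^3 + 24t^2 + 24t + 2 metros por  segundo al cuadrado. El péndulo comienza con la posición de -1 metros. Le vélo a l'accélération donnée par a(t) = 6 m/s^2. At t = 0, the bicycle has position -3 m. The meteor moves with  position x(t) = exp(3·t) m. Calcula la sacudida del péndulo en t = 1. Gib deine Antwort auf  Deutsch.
Ausgehend von der Beschleunigung a(t) = 60·t^3 + 24·t^2 + 24·t + 2, nehmen wir 1 Ableitung. Die Ableitung von der Beschleunigung ergibt den Ruck: j(t) = 180·t^2 + 48·t + 24. Aus der Gleichung für den Ruck j(t) = 180·t^2 + 48·t + 24, setzen wir t = 1 ein und erhalten j = 252.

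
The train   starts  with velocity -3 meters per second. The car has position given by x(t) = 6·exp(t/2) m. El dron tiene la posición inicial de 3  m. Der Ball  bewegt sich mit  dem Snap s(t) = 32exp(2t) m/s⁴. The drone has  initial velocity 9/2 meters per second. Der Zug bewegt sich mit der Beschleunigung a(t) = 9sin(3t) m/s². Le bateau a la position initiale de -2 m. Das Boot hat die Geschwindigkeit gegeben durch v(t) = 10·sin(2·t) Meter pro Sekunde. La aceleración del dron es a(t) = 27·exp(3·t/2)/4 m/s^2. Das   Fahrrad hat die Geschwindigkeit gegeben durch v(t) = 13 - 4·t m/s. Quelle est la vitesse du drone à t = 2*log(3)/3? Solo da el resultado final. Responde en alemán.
v(2*log(3)/3) = 27/2.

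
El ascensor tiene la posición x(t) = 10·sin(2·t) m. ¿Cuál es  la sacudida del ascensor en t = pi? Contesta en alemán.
Ausgehend von der Position x(t) = 10·sin(2·t), nehmen wir 3 Ableitungen. Mit d/dt von x(t) finden wir v(t) = 20·cos(2·t). Mit d/dt von v(t) finden wir a(t) = -40·sin(2·t). Die Ableitung von der Beschleunigung ergibt den Ruck: j(t) = -80·cos(2·t). Wir haben den Ruck j(t) = -80·cos(2·t). Durch Einsetzen von t = pi: j(pi) = -80.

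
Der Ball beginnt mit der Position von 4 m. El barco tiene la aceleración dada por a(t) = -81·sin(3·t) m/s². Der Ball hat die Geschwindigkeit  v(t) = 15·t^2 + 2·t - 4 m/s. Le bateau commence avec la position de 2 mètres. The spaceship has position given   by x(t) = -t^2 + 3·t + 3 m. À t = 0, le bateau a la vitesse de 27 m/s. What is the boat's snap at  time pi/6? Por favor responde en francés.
Nous devons dériver notre équation de l'accélération a(t) = -81·sin(3·t) 2 fois. En prenant d/dt de a(t), nous trouvons j(t) = -243·cos(3·t). En prenant d/dt de j(t), nous trouvons s(t) = 729·sin(3·t). En utilisant s(t) = 729·sin(3·t) et en substituant t = pi/6, nous trouvons s = 729.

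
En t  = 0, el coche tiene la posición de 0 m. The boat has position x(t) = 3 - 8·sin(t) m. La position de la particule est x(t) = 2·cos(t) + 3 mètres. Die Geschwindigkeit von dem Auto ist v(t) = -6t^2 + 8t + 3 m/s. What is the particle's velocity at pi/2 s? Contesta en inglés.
We must differentiate our position equation x(t) = 2·cos(t) + 3 1 time. Differentiating position, we get velocity: v(t) = -2·sin(t). From the given velocity equation v(t) = -2·sin(t), we substitute t = pi/2 to get v = -2.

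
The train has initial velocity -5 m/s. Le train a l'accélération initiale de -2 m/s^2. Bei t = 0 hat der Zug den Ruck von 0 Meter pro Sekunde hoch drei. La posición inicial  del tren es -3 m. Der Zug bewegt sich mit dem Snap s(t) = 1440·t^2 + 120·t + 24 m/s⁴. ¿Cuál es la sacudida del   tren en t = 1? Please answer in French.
Nous devons intégrer notre équation du snap s(t) = 1440·t^2 + 120·t + 24 1 fois. En prenant ∫s(t)dt et en appliquant j(0) = 0, nous trouvons j(t) = 12·t·(40·t^2 + 5·t + 2). En utilisant j(t) = 12·t·(40·t^2 + 5·t + 2) et en substituant t = 1, nous trouvons j = 564.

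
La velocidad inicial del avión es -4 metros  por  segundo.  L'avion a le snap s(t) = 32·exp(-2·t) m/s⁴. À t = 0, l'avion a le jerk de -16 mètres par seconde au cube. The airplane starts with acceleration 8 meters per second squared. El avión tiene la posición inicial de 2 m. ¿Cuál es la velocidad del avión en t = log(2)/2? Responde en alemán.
Ausgehend von dem Snap s(t) = 32·exp(-2·t), nehmen wir 3 Stammfunktionen. Das Integral von dem Snap, mit j(0) = -16, ergibt den Ruck: j(t) = -16·exp(-2·t). Das Integral von dem Ruck ist die Beschleunigung. Mit a(0) = 8 erhalten wir a(t) = 8·exp(-2·t). Durch Integration von der Beschleunigung und Verwendung der Anfangsbedingung v(0) = -4, erhalten wir v(t) = -4·exp(-2·t). Mit v(t) = -4·exp(-2·t) und Einsetzen von t = log(2)/2, finden wir v = -2.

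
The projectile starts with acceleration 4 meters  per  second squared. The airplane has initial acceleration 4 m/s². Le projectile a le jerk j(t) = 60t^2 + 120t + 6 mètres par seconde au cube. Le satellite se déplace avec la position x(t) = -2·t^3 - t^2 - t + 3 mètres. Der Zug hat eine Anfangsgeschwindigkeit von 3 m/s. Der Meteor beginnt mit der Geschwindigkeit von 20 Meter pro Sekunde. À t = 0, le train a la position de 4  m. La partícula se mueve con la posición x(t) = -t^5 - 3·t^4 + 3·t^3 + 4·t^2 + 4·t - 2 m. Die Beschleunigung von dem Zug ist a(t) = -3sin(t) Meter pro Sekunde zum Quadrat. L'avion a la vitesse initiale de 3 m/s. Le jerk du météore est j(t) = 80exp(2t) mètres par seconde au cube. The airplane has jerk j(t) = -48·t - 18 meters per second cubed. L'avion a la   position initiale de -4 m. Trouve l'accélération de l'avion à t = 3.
Pour résoudre ceci, nous devons prendre 1 intégrale de notre équation du jerk j(t) = -48·t - 18. En prenant ∫j(t)dt et en appliquant a(0) = 4, nous trouvons a(t) = -24·t^2 - 18·t + 4. En utilisant a(t) = -24·t^2 - 18·t + 4 et en substituant t = 3, nous trouvons a = -266.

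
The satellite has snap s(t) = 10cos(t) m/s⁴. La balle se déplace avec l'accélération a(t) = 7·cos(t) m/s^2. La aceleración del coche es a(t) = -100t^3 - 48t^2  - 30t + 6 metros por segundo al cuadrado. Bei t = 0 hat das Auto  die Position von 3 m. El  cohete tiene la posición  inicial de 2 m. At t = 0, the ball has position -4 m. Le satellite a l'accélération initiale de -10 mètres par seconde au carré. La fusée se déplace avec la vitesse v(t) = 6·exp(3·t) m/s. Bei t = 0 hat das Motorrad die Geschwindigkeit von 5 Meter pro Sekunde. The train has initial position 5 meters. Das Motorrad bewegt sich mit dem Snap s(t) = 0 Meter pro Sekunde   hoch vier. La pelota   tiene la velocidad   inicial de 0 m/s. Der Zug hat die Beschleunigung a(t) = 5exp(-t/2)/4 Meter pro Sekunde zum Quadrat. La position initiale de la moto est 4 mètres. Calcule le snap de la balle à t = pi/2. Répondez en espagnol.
Partiendo de la aceleración a(t) = 7·cos(t), tomamos 2 derivadas. Tomando d/dt de a(t), encontramos j(t) = -7·sin(t). La derivada de la sacudida da el snap: s(t) = -7·cos(t). Usando s(t) = -7·cos(t) y sustituyendo t = pi/2, encontramos s = 0.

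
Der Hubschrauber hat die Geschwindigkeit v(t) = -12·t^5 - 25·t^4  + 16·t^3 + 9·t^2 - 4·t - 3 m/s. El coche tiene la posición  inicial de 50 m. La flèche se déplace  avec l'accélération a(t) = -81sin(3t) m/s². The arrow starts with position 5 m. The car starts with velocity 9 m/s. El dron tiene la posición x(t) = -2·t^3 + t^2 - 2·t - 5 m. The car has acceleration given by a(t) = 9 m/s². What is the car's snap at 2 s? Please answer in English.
Starting from acceleration a(t) = 9, we take 2 derivatives. Taking d/dt of a(t), we find j(t) = 0. Taking d/dt of j(t), we find s(t) = 0. Using s(t) = 0 and substituting t = 2, we find s = 0.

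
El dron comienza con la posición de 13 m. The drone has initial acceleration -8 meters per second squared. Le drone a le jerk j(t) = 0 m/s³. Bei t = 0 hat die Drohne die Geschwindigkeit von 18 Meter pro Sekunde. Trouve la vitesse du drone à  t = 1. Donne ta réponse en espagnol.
Partiendo de la sacudida j(t) = 0, tomamos 2 integrales. La integral de la sacudida, con a(0) = -8, da la aceleración: a(t) = -8. La integral de la aceleración, con v(0) = 18, da la velocidad: v(t) = 18 - 8·t. Tenemos la velocidad v(t) = 18 - 8·t. Sustituyendo t = 1: v(1) = 10.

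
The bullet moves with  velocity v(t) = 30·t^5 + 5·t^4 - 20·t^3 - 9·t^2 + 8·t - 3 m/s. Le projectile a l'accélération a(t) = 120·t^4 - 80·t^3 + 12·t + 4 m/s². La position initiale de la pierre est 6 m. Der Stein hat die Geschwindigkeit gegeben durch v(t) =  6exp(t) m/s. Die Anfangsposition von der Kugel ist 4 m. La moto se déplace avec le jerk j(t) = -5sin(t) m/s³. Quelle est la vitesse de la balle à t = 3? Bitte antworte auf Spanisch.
Usando v(t) = 30·t^5 + 5·t^4 - 20·t^3 - 9·t^2 + 8·t - 3 y sustituyendo t = 3, encontramos v = 7095.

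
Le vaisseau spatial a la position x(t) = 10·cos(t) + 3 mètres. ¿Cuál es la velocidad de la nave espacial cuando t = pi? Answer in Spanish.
Para resolver esto, necesitamos tomar 1 derivada de nuestra ecuación de la posición x(t) = 10·cos(t) + 3. Derivando la posición, obtenemos la velocidad: v(t) = -10·sin(t). De la ecuación de la velocidad v(t) = -10·sin(t), sustituimos t = pi para obtener v = 0.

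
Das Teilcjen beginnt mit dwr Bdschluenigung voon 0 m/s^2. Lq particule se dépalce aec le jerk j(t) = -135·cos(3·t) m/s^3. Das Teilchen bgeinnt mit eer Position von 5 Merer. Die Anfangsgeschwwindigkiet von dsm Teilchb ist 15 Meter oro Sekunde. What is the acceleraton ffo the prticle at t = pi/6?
We need to integrate our jerk equation j(t) = -135·cos(3·t) 1 time. Finding the antiderivative of j(t) and using a(0) = 0: a(t) = -45·sin(3·t). Using a(t) = -45·sin(3·t) and substituting t = pi/6, we find a = -45.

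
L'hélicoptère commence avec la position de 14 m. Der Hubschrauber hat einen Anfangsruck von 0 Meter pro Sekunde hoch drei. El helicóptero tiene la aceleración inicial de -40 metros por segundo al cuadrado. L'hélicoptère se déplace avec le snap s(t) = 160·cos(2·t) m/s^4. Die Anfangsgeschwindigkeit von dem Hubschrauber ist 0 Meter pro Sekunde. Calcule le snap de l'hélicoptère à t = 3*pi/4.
Nous avons le snap s(t) = 160·cos(2·t). En substituant t = 3*pi/4: s(3*pi/4) = 0.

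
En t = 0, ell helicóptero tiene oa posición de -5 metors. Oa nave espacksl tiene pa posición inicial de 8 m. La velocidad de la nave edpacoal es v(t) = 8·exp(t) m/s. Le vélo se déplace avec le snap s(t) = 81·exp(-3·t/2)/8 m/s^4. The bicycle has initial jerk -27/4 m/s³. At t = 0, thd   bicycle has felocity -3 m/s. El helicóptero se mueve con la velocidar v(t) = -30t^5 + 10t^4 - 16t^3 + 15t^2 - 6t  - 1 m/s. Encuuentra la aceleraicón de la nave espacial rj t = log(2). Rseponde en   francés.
Pour résoudre ceci, nous devons prendre 1 dérivée de notre équation de la vitesse v(t) = 8·exp(t). En prenant d/dt de v(t), nous trouvons a(t) = 8·exp(t). En utilisant a(t) = 8·exp(t) et en substituant t = log(2), nous trouvons a = 16.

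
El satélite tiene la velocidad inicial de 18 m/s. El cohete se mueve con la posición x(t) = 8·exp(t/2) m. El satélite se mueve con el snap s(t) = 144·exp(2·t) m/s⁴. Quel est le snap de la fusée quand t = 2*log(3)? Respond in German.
Wir müssen unsere Gleichung für die Position x(t) = 8·exp(t/2) 4-mal ableiten. Mit d/dt von x(t) finden wir v(t) = 4·exp(t/2). Die Ableitung von der Geschwindigkeit ergibt die Beschleunigung: a(t) = 2·exp(t/2). Die Ableitung von der Beschleunigung ergibt den Ruck: j(t) = exp(t/2). Durch Ableiten von dem Ruck erhalten wir den Snap: s(t) = exp(t/2)/2. Wir haben den Snap s(t) = exp(t/2)/2. Durch Einsetzen von t = 2*log(3): s(2*log(3)) = 3/2.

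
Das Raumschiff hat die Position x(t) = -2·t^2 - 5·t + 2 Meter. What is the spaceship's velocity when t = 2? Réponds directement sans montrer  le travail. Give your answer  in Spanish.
v(2) = -13.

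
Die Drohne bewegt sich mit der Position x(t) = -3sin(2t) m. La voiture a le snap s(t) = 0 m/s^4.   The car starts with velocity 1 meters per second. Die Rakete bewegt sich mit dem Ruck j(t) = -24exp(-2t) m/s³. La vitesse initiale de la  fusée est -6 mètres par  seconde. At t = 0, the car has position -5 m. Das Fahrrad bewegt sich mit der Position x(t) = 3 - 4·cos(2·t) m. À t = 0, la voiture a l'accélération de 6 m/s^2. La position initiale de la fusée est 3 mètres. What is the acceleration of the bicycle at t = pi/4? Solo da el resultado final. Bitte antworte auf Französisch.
a(pi/4) = 0.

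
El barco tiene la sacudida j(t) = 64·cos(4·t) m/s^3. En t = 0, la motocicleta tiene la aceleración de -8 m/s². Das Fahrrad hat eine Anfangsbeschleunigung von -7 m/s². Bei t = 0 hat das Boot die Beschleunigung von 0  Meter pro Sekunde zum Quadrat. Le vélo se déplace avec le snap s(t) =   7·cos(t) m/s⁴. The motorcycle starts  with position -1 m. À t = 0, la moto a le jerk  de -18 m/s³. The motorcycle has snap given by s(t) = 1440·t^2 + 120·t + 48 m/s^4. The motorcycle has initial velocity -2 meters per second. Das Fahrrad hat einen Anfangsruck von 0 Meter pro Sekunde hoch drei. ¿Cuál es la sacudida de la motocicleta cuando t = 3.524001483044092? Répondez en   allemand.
Wir müssen unsere Gleichung für den Snap s(t) = 1440·t^2 + 120·t + 48 1-mal integrieren. Die Stammfunktion von dem Snap ist der Ruck. Mit j(0) = -18 erhalten wir j(t) = 480·t^3 + 60·t^2 + 48·t - 18. Aus der Gleichung für den Ruck j(t) = 480·t^3 + 60·t^2 + 48·t - 18, setzen wir t = 3.524001483044092 ein und erhalten j = 21902.5634547730.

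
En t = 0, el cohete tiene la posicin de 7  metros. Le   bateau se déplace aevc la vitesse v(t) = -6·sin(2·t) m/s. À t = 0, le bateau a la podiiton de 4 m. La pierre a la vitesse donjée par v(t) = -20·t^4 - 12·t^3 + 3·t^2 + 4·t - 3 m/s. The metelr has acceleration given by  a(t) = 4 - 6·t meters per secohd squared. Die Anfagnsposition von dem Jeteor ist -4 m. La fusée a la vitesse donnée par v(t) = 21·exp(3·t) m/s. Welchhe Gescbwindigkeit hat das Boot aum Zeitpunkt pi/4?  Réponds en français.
Nous avons la vitesse v(t) = -6·sin(2·t). En substituant t = pi/4: v(pi/4) = -6.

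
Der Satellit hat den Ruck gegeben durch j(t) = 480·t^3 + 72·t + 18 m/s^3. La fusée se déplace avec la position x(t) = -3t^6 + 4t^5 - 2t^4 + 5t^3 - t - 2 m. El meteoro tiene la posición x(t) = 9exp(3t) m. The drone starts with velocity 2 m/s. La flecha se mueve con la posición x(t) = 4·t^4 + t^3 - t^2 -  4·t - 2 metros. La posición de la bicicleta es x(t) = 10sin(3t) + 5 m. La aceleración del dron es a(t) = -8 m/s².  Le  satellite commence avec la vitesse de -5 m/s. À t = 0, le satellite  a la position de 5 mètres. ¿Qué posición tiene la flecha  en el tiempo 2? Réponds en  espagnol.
De la ecuación de la posición x(t) = 4·t^4 + t^3 - t^2 - 4·t - 2, sustituimos t = 2 para obtener x = 58.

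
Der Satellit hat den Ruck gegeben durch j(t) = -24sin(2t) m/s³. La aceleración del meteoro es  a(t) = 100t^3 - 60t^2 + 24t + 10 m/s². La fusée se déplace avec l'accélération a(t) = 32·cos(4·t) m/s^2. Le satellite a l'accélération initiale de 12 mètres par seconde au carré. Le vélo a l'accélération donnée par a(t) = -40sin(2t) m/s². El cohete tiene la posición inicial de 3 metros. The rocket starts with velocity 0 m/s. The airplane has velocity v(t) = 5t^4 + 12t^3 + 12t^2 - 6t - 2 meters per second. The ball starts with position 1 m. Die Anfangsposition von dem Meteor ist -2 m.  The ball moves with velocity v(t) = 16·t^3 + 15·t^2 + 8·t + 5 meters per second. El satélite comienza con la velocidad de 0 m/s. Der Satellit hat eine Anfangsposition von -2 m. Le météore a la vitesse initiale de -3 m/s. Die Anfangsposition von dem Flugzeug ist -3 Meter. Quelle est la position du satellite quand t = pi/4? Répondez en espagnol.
Partiendo de la sacudida j(t) = -24·sin(2·t), tomamos 3 antiderivadas. La antiderivada de la sacudida, con a(0) = 12, da la aceleración: a(t) = 12·cos(2·t). Tomando ∫a(t)dt y aplicando v(0) = 0, encontramos v(t) = 6·sin(2·t). La integral de la velocidad, con x(0) = -2, da la posición: x(t) = 1 - 3·cos(2·t). De la ecuación de la posición x(t) = 1 - 3·cos(2·t), sustituimos t = pi/4 para obtener x = 1.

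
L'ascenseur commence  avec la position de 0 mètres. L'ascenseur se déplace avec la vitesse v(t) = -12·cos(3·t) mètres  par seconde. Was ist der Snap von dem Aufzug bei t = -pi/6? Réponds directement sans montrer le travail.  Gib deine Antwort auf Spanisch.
En t = -pi/6, s = 324.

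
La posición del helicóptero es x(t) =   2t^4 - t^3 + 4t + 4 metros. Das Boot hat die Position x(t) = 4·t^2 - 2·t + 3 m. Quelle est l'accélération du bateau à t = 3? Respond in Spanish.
Para resolver esto, necesitamos tomar 2 derivadas de nuestra ecuación de la posición x(t) = 4·t^2 - 2·t + 3. Tomando d/dt de x(t), encontramos v(t) = 8·t - 2. La derivada de la velocidad da la aceleración: a(t) = 8. De la ecuación de la aceleración a(t) = 8, sustituimos t = 3 para obtener a = 8.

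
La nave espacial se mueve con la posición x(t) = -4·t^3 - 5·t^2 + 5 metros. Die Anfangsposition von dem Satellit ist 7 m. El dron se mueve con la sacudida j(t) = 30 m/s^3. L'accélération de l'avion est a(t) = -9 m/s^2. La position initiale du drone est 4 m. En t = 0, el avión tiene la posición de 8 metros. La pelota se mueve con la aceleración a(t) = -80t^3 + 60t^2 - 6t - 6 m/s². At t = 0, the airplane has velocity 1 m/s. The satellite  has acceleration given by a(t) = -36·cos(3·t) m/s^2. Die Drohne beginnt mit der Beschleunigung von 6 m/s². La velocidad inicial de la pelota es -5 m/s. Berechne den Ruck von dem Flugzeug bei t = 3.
Ausgehend von der Beschleunigung a(t) = -9, nehmen wir 1 Ableitung. Mit d/dt von a(t) finden wir j(t) = 0. Wir haben den Ruck j(t) = 0. Durch Einsetzen von t = 3: j(3) = 0.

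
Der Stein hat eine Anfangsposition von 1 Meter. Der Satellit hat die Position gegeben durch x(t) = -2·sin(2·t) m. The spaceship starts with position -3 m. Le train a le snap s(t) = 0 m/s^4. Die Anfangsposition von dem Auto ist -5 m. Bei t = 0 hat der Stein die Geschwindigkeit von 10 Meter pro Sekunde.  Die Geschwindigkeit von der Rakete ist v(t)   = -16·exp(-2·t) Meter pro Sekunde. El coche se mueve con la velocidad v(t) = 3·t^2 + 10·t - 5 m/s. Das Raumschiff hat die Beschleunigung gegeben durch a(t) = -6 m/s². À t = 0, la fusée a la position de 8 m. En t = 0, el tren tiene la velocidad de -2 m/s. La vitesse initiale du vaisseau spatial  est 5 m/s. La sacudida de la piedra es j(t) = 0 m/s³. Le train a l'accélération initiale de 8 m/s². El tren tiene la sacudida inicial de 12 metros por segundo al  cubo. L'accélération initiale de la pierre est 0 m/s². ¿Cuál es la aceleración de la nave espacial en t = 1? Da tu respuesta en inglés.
Using a(t) = -6 and substituting t = 1, we find a = -6.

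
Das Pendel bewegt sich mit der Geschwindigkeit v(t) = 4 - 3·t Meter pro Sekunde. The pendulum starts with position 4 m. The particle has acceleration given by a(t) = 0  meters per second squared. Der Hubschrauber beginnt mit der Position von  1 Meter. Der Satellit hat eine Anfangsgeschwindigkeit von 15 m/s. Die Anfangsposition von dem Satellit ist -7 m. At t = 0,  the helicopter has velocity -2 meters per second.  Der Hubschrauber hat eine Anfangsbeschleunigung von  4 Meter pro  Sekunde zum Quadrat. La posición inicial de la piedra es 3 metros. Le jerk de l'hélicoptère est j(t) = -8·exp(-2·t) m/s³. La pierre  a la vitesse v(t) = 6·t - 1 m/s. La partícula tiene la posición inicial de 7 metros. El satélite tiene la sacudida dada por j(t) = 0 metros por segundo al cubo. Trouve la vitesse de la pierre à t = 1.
En utilisant v(t) = 6·t - 1 et en substituant t = 1, nous trouvons v = 5.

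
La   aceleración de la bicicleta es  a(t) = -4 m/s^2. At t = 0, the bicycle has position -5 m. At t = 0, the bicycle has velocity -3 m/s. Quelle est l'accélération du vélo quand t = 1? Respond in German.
Wir haben die Beschleunigung a(t) = -4. Durch Einsetzen von t = 1: a(1) = -4.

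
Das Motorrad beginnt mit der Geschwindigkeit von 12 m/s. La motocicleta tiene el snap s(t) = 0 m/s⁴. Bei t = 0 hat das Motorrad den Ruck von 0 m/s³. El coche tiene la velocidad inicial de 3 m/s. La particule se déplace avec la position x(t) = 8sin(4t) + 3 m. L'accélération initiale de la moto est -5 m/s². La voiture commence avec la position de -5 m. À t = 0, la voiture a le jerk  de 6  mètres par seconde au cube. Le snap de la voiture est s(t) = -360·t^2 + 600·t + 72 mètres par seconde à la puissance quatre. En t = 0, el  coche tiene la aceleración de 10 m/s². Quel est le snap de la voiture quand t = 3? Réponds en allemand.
Wir haben den Snap s(t) = -360·t^2 + 600·t + 72. Durch Einsetzen von t = 3: s(3) = -1368.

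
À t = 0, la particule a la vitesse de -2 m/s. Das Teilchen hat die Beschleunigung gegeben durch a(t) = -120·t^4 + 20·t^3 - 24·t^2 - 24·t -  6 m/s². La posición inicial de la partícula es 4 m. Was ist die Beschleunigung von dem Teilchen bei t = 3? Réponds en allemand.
Aus der Gleichung für die Beschleunigung a(t) = -120·t^4 + 20·t^3 - 24·t^2 - 24·t - 6, setzen wir t = 3 ein und erhalten a = -9474.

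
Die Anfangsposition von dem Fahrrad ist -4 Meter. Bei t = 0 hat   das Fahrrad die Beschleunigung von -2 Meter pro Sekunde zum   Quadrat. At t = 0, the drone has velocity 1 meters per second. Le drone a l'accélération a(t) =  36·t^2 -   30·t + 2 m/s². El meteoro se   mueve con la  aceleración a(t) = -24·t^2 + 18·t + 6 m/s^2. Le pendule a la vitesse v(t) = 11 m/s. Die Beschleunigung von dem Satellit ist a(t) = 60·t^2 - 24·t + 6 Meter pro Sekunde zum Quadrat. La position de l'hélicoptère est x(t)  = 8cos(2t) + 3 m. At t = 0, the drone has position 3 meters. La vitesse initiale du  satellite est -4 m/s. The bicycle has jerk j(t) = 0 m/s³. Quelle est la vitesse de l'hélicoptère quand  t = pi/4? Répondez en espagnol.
Partiendo de la posición x(t) = 8·cos(2·t) + 3, tomamos 1 derivada. Tomando d/dt de x(t), encontramos v(t) = -16·sin(2·t). Tenemos la velocidad v(t) = -16·sin(2·t). Sustituyendo t = pi/4: v(pi/4) = -16.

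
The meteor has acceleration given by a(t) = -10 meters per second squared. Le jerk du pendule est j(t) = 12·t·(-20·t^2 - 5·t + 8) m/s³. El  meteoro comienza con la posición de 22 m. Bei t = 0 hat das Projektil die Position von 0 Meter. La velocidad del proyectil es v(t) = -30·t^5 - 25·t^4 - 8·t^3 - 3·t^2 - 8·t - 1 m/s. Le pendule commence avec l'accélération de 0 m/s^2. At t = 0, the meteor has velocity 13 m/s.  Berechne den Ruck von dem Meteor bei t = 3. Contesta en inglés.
We must differentiate our acceleration equation a(t) = -10 1 time. The derivative of acceleration gives jerk: j(t) = 0. Using j(t) = 0 and substituting t = 3, we find j = 0.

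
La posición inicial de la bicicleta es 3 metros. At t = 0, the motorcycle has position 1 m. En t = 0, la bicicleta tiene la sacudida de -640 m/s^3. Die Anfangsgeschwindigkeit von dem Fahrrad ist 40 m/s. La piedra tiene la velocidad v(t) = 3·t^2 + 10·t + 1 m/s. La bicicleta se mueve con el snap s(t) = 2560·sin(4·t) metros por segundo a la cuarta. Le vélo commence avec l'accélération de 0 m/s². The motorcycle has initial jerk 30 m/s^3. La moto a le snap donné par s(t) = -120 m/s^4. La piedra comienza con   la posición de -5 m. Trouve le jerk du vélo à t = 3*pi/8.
Nous devons intégrer notre équation du snap s(t) = 2560·sin(4·t) 1 fois. La primitive du snap, avec j(0) = -640, donne le jerk: j(t) = -640·cos(4·t). Nous avons le jerk j(t) = -640·cos(4·t). En substituant t = 3*pi/8: j(3*pi/8) = 0.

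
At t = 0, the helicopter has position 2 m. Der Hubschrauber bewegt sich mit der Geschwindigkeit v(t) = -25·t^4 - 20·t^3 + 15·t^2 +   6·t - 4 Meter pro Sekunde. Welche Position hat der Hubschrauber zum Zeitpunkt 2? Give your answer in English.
We must find the integral of our velocity equation v(t) = -25·t^4 - 20·t^3 + 15·t^2 + 6·t - 4 1 time. Finding the integral of v(t) and using x(0) = 2: x(t) = -5·t^5 - 5·t^4 + 5·t^3 + 3·t^2 - 4·t + 2. We have position x(t) = -5·t^5 - 5·t^4 + 5·t^3 + 3·t^2 - 4·t + 2. Substituting t = 2: x(2) = -194.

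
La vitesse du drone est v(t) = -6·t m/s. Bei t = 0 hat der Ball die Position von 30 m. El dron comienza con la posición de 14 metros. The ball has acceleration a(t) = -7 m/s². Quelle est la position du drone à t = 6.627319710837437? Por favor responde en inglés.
We need to integrate our velocity equation v(t) = -6·t 1 time. Finding the integral of v(t) and using x(0) = 14: x(t) = 14 - 3·t^2. We have position x(t) = 14 - 3·t^2. Substituting t = 6.627319710837437: x(6.627319710837437) = -117.764099648963.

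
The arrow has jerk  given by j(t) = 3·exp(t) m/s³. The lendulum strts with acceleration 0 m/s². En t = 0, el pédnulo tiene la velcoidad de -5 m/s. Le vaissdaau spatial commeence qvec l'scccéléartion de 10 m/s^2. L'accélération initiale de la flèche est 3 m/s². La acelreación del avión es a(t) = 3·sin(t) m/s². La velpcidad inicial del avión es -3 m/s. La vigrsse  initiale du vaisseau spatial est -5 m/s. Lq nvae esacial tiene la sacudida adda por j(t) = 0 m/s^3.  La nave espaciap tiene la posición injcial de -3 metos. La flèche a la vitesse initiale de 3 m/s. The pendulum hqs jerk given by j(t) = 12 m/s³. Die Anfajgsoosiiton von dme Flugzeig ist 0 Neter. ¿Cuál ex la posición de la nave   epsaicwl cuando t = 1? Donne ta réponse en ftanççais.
Nous devons trouver l'intégrale de notre équation du jerk j(t) = 0 3 fois. En intégrant le jerk et en utilisant la condition initiale a(0) = 10, nous obtenons a(t) = 10. En prenant ∫a(t)dt et en appliquant v(0) = -5, nous trouvons v(t) = 10·t - 5. En intégrant la vitesse et en utilisant la condition initiale x(0) = -3, nous obtenons x(t) = 5·t^2 - 5·t - 3. De l'équation de la position x(t) = 5·t^2 - 5·t - 3, nous substituons t = 1 pour obtenir x = -3.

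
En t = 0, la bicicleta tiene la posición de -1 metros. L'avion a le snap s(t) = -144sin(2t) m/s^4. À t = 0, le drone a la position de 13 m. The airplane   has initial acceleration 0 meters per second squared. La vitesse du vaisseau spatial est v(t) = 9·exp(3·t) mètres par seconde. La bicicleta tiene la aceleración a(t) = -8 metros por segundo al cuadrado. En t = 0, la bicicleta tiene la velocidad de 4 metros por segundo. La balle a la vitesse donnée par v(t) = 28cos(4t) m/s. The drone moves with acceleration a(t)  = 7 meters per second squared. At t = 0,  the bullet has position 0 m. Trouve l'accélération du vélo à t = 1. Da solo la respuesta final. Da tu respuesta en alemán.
a(1) = -8.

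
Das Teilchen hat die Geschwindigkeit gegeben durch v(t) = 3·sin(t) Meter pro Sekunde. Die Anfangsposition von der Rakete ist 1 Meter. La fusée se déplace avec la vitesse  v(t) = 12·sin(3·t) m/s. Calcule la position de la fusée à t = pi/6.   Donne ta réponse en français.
Nous devons intégrer notre équation de la vitesse v(t) = 12·sin(3·t) 1 fois. En intégrant la vitesse et en utilisant la condition initiale x(0) = 1, nous obtenons x(t) = 5 - 4·cos(3·t). Nous avons la position x(t) = 5 - 4·cos(3·t). En substituant t = pi/6: x(pi/6) = 5.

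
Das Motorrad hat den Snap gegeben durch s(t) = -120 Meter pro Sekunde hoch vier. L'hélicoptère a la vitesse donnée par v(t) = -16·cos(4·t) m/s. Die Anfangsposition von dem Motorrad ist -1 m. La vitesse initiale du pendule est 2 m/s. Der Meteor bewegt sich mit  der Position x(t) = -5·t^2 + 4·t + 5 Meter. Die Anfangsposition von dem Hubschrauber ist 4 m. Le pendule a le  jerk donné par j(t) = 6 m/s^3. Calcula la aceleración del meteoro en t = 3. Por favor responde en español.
Debemos derivar nuestra ecuación de la posición x(t) = -5·t^2 + 4·t + 5 2 veces. Tomando d/dt de x(t), encontramos v(t) = 4 - 10·t. La derivada de la velocidad da la aceleración: a(t) = -10. Tenemos la aceleración a(t) = -10. Sustituyendo t = 3: a(3) = -10.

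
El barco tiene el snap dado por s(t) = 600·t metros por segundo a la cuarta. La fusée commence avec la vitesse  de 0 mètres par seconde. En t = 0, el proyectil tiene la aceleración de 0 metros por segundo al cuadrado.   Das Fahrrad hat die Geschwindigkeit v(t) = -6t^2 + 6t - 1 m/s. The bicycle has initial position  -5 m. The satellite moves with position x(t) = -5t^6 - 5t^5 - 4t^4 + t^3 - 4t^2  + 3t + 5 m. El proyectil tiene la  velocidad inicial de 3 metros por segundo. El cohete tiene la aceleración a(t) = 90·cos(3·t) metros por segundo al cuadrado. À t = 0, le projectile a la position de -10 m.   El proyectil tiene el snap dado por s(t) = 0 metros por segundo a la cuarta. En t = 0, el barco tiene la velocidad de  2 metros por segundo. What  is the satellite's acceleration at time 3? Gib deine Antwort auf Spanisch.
Partiendo de la posición x(t) = -5·t^6 - 5·t^5 - 4·t^4 + t^3 - 4·t^2 + 3·t + 5, tomamos 2 derivadas. Derivando la posición, obtenemos la velocidad: v(t) = -30·t^5 - 25·t^4 - 16·t^3 + 3·t^2 - 8·t + 3. Derivando la velocidad, obtenemos la aceleración: a(t) = -150·t^4 - 100·t^3 - 48·t^2 + 6·t - 8. Tenemos la aceleración a(t) = -150·t^4 - 100·t^3 - 48·t^2 + 6·t - 8. Sustituyendo t = 3: a(3) = -15272.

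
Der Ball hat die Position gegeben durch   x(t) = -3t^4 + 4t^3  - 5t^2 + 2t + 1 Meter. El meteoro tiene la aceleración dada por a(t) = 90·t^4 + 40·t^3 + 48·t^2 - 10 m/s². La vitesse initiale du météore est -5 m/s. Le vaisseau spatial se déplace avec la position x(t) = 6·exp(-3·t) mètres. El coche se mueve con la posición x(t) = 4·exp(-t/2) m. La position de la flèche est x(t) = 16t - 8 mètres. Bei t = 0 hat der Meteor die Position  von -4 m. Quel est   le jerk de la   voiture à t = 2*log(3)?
Nous devons dériver notre équation de la position x(t) = 4·exp(-t/2) 3 fois. En dérivant la position, nous obtenons la vitesse: v(t) = -2·exp(-t/2). En dérivant la vitesse, nous obtenons l'accélération: a(t) = exp(-t/2). En dérivant l'accélération, nous obtenons le jerk: j(t) = -exp(-t/2)/2. Nous avons le jerk j(t) = -exp(-t/2)/2. En substituant t = 2*log(3): j(2*log(3)) = -1/6.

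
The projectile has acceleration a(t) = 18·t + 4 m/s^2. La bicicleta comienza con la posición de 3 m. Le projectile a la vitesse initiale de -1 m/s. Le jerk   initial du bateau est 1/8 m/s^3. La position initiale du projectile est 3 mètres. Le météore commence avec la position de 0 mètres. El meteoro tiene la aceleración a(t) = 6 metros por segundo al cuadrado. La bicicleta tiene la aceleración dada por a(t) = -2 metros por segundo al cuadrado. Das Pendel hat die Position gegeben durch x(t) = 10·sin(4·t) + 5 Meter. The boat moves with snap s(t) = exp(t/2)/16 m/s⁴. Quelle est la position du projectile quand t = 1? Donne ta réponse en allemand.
Um dies zu lösen, müssen wir 2 Integrale unserer Gleichung für die Beschleunigung a(t) = 18·t + 4 finden. Das Integral von der Beschleunigung ist die Geschwindigkeit. Mit v(0) = -1 erhalten wir v(t) = 9·t^2 + 4·t - 1. Die Stammfunktion von der Geschwindigkeit, mit x(0) = 3, ergibt die Position: x(t) = 3·t^3 + 2·t^2 - t + 3. Aus der Gleichung für die Position x(t) = 3·t^3 + 2·t^2 - t + 3, setzen wir t = 1 ein und erhalten x = 7.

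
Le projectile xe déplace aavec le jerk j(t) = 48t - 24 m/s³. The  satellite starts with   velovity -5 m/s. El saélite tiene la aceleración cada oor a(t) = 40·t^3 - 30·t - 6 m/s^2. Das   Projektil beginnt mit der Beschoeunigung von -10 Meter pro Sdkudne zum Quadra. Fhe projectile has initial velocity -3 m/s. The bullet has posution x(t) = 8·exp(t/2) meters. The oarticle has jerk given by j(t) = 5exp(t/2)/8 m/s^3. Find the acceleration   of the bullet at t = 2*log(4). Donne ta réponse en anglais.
Starting from position x(t) = 8·exp(t/2), we take 2 derivatives. The derivative of position gives velocity: v(t) = 4·exp(t/2). Taking d/dt of v(t), we find a(t) = 2·exp(t/2). We have acceleration a(t) = 2·exp(t/2). Substituting t = 2*log(4): a(2*log(4)) = 8.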